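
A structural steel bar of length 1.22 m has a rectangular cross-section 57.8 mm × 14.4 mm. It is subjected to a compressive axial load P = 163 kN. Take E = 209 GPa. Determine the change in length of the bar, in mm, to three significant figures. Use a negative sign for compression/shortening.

-1.14 mm

A = 832.3 mm².
δ_mech = NL/(AE) = -163000·1220/(832.3·209000) = -1.143 mm.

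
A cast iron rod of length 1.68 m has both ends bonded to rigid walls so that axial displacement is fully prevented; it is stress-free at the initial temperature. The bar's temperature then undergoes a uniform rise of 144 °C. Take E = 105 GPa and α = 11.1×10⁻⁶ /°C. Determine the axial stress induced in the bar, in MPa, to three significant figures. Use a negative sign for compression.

-168 MPa

Free thermal expansion αLΔT = 11.1e-6 · 1680 · 144 = 2.685 mm.
The walls impose strain ε = −(2.685)/1680 = -1.5984e-03; σ = Eε = 105000 · -1.5984e-03 = -167.8 MPa.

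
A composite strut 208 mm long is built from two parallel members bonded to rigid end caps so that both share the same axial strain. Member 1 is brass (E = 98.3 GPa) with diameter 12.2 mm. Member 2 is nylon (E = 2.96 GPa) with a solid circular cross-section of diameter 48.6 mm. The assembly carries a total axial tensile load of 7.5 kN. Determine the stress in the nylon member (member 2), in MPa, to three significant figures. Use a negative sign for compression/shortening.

A_1 = 116.9 mm².
A_2 = 1855 mm².
Equal strain + equilibrium ⇒ each member carries load in proportion to AE: A₁E₁ = 11490000 N, A₂E₂ = 5491000 N, ΣAE = 16980000 N.
σ₂ = P·E₂/ΣAE = 7500·2960/16980000 = 1.307 MPa.

1.31 MPa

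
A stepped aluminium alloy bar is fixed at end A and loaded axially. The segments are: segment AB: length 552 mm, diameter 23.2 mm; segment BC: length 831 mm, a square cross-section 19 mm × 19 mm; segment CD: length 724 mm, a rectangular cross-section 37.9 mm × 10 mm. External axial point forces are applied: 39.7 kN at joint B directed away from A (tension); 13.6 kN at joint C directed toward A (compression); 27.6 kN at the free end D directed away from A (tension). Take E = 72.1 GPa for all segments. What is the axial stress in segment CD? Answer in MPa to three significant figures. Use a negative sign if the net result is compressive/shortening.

Internal axial forces (sectioning from the free end, tension +): N_CD = 27.6 kN, N_BC = 14 kN, N_AB = 53.7 kN.
A_CD = 379 mm².
σ_CD = N_CD/A_CD = 27600/379 = 72.82 MPa.

72.8 MPa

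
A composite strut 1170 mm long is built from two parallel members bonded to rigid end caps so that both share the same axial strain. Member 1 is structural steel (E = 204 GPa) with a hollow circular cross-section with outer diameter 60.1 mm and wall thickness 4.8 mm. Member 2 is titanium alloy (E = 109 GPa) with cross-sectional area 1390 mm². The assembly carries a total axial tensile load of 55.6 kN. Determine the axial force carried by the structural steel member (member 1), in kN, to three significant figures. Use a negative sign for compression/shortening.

A_1 = 833.9 mm².
Equal strain + equilibrium ⇒ each member carries load in proportion to AE: A₁E₁ = 170100000 N, A₂E₂ = 151500000 N, ΣAE = 321600000 N.
F₁ = P·A₁E₁/ΣAE = 55600·170100000/321600000 = 29410 N.

29.4 kN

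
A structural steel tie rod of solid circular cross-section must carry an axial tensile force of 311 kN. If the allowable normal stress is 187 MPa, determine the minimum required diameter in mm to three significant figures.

46.0 mm

Required area A ≥ P/σ_allow = 311000/187 = 1663 mm².
For a solid circular section, d ≥ √(4A/π) = 46.02 mm.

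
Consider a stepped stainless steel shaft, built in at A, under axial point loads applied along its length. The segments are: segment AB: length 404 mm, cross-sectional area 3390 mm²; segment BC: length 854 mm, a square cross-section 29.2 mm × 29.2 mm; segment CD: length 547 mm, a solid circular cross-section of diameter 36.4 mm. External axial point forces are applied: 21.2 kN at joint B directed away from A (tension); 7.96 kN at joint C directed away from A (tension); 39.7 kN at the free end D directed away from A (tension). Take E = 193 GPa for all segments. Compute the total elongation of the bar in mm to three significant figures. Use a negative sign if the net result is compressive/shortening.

0.398 mm

Internal axial forces (sectioning from the free end, tension +): N_CD = 39.7 kN, N_BC = 47.66 kN, N_AB = 68.86 kN.
A_BC = 852.6 mm².
A_CD = 1041 mm².
δ_AB = 68860·404/(3390·193000) = 0.04252 mm
δ_BC = 47660·854/(852.6·193000) = 0.2473 mm
δ_CD = 39700·547/(1041·193000) = 0.1081 mm
δ = Σδ_i = 0.398 mm.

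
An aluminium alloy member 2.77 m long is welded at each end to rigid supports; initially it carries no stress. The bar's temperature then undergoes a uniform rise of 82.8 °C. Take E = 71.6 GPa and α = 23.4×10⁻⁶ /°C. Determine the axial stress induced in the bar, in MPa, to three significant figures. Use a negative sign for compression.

-139 MPa

Free thermal expansion αLΔT = 23.4e-6 · 2770 · 82.8 = 5.367 mm.
The walls impose strain ε = −(5.367)/2770 = -1.9375e-03; σ = Eε = 71600 · -1.9375e-03 = -138.7 MPa.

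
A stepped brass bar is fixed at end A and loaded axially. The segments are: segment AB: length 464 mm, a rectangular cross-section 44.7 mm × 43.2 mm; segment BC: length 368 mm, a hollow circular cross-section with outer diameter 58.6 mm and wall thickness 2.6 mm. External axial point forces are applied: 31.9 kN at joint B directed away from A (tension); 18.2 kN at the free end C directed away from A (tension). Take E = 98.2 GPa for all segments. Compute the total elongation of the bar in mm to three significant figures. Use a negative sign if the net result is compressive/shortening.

0.272 mm

Internal axial forces (sectioning from the free end, tension +): N_BC = 18.2 kN, N_AB = 50.1 kN.
A_AB = 1931 mm².
A_BC = 457.4 mm².
δ_AB = 50100·464/(1931·98200) = 0.1226 mm
δ_BC = 18200·368/(457.4·98200) = 0.1491 mm
δ = Σδ_i = 0.2717 mm.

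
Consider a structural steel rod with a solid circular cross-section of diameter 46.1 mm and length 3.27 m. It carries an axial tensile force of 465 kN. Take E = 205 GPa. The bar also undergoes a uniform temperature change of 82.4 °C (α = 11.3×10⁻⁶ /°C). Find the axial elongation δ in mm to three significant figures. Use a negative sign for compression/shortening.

7.49 mm

A = 1669 mm².
δ_mech = NL/(AE) = 465000·3270/(1669·205000) = 4.444 mm.
δ_thermal = αLΔT = 11.3e-6·3270·82.4 = 3.045 mm.
δ = δ_mech + δ_thermal = 7.489 mm.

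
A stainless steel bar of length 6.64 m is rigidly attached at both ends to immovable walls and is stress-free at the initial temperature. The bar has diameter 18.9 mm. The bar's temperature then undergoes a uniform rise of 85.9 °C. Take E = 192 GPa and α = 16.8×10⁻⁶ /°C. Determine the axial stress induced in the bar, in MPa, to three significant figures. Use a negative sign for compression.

Free thermal expansion αLΔT = 16.8e-6 · 6640 · 85.9 = 9.582 mm.
The walls impose strain ε = −(9.582)/6640 = -1.4431e-03; σ = Eε = 192000 · -1.4431e-03 = -277.1 MPa.

-277 MPa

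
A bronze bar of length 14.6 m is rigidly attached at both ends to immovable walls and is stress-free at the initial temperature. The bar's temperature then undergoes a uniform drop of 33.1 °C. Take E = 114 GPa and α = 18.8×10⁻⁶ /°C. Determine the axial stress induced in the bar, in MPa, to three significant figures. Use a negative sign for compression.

70.9 MPa

Free thermal expansion αLΔT = 18.8e-6 · 14600 · -33.1 = -9.085 mm.
The walls impose strain ε = −(-9.085)/14600 = 6.2228e-04; σ = Eε = 114000 · 6.2228e-04 = 70.94 MPa.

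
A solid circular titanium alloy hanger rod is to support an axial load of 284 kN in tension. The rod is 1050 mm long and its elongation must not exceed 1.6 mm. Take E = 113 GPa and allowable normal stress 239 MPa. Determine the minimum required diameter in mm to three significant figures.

Required area A ≥ P/σ_allow = 284000/239 = 1188 mm².
For a solid circular section, d ≥ √(4A/π) = 38.9 mm.
Elongation limit: A ≥ PL/(Eδ_allow) = 284000·1050/(113000·1.6) = 1649 mm² ⇒ d ≥ 45.83 mm.
The elongation limit governs.

45.8 mm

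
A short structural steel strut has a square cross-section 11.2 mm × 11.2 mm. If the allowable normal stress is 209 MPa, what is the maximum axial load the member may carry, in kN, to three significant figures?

26.2 kN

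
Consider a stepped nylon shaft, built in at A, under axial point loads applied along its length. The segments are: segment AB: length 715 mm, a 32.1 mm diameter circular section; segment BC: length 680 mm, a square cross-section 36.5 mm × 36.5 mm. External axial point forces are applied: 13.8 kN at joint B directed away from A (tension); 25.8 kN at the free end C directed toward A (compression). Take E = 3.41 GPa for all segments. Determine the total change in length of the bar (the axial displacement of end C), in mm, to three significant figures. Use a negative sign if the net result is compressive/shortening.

-6.97 mm

Internal axial forces (sectioning from the free end, tension +): N_BC = -25.8 kN, N_AB = -12 kN.
A_AB = 809.3 mm².
A_BC = 1332 mm².
δ_AB = -12000·715/(809.3·3410) = -3.109 mm
δ_BC = -25800·680/(1332·3410) = -3.862 mm
δ = Σδ_i = -6.971 mm.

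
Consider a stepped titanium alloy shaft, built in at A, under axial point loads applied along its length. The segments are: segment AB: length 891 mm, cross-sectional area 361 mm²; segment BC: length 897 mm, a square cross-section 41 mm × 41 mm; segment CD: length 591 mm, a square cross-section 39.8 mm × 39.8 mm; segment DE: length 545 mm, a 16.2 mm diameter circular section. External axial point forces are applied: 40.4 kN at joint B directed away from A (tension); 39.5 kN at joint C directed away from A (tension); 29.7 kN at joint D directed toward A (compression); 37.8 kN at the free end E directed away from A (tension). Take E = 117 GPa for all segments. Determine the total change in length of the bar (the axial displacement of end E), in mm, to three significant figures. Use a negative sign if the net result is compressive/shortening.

Internal axial forces (sectioning from the free end, tension +): N_DE = 37.8 kN, N_CD = 8.1 kN, N_BC = 47.6 kN, N_AB = 88 kN.
A_BC = 1681 mm².
A_CD = 1584 mm².
A_DE = 206.1 mm².
δ_AB = 88000·891/(361·117000) = 1.856 mm
δ_BC = 47600·897/(1681·117000) = 0.2171 mm
δ_CD = 8100·591/(1584·117000) = 0.02583 mm
δ_DE = 37800·545/(206.1·117000) = 0.8542 mm
δ = Σδ_i = 2.954 mm.

2.95 mm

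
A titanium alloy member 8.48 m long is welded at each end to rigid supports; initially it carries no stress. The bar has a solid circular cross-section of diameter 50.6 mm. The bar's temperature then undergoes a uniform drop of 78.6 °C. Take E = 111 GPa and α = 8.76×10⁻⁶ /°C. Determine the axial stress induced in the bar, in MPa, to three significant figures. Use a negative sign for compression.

76.4 MPa

Free thermal expansion αLΔT = 8.76e-6 · 8480 · -78.6 = -5.839 mm.
The walls impose strain ε = −(-5.839)/8480 = 6.8854e-04; σ = Eε = 111000 · 6.8854e-04 = 76.43 MPa.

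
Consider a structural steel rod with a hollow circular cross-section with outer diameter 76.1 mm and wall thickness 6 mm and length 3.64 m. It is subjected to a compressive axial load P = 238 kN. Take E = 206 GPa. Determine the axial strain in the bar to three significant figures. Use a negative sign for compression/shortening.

-8.74e-04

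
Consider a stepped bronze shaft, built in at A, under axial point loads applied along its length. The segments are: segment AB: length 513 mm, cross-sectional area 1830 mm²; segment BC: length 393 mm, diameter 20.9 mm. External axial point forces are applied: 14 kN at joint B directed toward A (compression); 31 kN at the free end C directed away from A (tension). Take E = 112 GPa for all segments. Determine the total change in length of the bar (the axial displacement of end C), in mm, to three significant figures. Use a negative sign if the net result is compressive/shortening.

0.360 mm

Internal axial forces (sectioning from the free end, tension +): N_BC = 31 kN, N_AB = 17 kN.
A_BC = 343.1 mm².
δ_AB = 17000·513/(1830·112000) = 0.04255 mm
δ_BC = 31000·393/(343.1·112000) = 0.3171 mm
δ = Σδ_i = 0.3596 mm.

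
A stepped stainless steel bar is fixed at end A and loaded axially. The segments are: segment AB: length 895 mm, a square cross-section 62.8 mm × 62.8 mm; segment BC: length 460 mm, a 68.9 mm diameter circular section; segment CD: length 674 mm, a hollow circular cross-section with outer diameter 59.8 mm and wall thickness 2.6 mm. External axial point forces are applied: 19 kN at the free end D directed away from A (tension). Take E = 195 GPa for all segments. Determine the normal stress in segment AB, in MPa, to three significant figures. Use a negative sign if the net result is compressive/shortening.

Internal axial forces (sectioning from the free end, tension +): N_CD = 19 kN, N_BC = 19 kN, N_AB = 19 kN.
A_AB = 3944 mm².
σ_AB = N_AB/A_AB = 19000/3944 = 4.818 MPa.

4.82 MPa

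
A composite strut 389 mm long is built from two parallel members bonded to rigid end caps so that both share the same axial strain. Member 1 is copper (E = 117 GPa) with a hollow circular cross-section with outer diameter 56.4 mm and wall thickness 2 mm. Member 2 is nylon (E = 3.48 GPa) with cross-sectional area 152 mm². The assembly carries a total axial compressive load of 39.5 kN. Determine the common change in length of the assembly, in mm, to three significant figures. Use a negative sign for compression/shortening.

A_1 = 341.8 mm².
Equal strain + equilibrium ⇒ each member carries load in proportion to AE: A₁E₁ = 39990000 N, A₂E₂ = 529000 N, ΣAE = 40520000 N.
δ = PL/ΣAE = -39500·389/40520000 = -0.3792 mm.

-0.379 mm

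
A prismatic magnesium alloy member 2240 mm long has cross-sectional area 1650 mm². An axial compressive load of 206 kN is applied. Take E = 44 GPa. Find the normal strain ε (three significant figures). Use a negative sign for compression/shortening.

σ = N/A = -124.8 MPa; ε = σ/E = -124.8/44000 = -2.837e-03.

-0.00284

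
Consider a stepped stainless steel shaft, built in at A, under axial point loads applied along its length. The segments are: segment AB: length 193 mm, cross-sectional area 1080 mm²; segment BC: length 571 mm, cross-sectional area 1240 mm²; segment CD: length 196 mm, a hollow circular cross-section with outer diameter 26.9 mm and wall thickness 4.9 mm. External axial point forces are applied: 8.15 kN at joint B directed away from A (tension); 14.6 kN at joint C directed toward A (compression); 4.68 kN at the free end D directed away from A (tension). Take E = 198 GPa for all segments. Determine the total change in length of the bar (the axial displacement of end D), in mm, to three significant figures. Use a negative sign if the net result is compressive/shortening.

Internal axial forces (sectioning from the free end, tension +): N_CD = 4.68 kN, N_BC = -9.92 kN, N_AB = -1.77 kN.
A_CD = 338.7 mm².
δ_AB = -1770·193/(1080·198000) = -0.001598 mm
δ_BC = -9920·571/(1240·198000) = -0.02307 mm
δ_CD = 4680·196/(338.7·198000) = 0.01368 mm
δ = Σδ_i = -0.01099 mm.

-0.0110 mm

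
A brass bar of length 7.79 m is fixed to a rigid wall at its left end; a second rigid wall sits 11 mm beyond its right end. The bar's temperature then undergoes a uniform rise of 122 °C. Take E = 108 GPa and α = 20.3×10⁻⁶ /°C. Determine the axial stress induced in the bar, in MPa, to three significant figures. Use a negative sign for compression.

-115 MPa

Free thermal expansion αLΔT = 20.3e-6 · 7790 · 122 = 19.29 mm.
The walls engage after the gap closes; constrained expansion = 19.29 − 11 = 8.293 mm.
The walls impose strain ε = −(8.293)/7790 = -1.0645e-03; σ = Eε = 108000 · -1.0645e-03 = -115 MPa.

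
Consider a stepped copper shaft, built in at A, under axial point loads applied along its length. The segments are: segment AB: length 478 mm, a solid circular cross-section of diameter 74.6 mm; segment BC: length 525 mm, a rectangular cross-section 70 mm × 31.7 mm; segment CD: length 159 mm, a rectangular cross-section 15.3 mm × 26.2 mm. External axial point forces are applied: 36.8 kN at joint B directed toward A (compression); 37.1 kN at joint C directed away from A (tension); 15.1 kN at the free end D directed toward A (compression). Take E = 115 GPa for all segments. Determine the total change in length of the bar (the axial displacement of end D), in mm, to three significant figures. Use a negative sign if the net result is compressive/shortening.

-0.0209 mm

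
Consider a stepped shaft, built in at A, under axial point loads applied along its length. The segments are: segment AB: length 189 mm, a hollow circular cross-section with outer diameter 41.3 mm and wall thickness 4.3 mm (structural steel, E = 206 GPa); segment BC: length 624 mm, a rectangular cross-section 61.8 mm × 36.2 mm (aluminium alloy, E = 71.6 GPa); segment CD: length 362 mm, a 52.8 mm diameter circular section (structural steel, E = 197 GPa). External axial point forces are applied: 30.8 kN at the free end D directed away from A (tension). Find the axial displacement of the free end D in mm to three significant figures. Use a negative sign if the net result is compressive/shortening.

0.202 mm

Internal axial forces (sectioning from the free end, tension +): N_CD = 30.8 kN, N_BC = 30.8 kN, N_AB = 30.8 kN.
A_AB = 499.8 mm².
A_BC = 2237 mm².
A_CD = 2190 mm².
δ_AB = 30800·189/(499.8·206000) = 0.05654 mm
δ_BC = 30800·624/(2237·71600) = 0.12 mm
δ_CD = 30800·362/(2190·197000) = 0.02585 mm
δ = Σδ_i = 0.2024 mm.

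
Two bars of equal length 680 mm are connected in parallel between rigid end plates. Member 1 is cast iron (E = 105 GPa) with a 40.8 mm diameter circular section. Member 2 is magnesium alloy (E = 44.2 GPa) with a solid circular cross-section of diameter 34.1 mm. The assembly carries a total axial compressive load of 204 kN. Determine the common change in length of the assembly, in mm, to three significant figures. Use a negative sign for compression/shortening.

-0.781 mm

A_1 = 1307 mm².
A_2 = 913.3 mm².
Equal strain + equilibrium ⇒ each member carries load in proportion to AE: A₁E₁ = 137300000 N, A₂E₂ = 40370000 N, ΣAE = 177600000 N.
δ = PL/ΣAE = -204000·680/177600000 = -0.7809 mm.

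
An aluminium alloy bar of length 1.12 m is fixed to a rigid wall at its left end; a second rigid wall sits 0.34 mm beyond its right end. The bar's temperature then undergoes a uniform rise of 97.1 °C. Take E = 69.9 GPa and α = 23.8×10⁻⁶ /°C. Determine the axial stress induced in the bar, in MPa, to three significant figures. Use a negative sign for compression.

-140 MPa

Free thermal expansion αLΔT = 23.8e-6 · 1120 · 97.1 = 2.588 mm.
The walls engage after the gap closes; constrained expansion = 2.588 − 0.34 = 2.248 mm.
The walls impose strain ε = −(2.248)/1120 = -2.0074e-03; σ = Eε = 69900 · -2.0074e-03 = -140.3 MPa.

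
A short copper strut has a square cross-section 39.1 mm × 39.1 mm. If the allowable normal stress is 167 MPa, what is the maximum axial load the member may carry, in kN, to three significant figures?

A = 1529 mm².
P_max = σ_allow · A = 167 · 1529 = 255300 N = 255.3 kN.

255 kN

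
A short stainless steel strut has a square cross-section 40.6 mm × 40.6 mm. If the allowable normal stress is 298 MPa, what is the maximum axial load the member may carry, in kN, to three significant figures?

A = 1648 mm².
P_max = σ_allow · A = 298 · 1648 = 491200 N = 491.2 kN.

491 kN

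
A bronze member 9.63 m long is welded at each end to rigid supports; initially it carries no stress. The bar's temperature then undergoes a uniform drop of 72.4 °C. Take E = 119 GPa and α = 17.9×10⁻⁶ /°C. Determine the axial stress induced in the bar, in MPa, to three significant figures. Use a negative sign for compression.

Free thermal expansion αLΔT = 17.9e-6 · 9630 · -72.4 = -12.48 mm.
The walls impose strain ε = −(-12.48)/9630 = 1.2960e-03; σ = Eε = 119000 · 1.2960e-03 = 154.2 MPa.

154 MPa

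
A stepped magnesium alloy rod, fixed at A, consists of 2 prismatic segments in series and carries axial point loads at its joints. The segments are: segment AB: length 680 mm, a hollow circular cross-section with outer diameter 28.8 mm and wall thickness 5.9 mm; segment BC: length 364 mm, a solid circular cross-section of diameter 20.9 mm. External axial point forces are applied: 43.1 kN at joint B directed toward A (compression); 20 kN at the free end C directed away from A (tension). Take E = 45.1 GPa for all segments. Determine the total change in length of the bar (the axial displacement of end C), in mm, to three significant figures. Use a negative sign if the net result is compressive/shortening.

-0.350 mm

Internal axial forces (sectioning from the free end, tension +): N_BC = 20 kN, N_AB = -23.1 kN.
A_AB = 424.5 mm².
A_BC = 343.1 mm².
δ_AB = -23100·680/(424.5·45100) = -0.8206 mm
δ_BC = 20000·364/(343.1·45100) = 0.4705 mm
δ = Σδ_i = -0.35 mm.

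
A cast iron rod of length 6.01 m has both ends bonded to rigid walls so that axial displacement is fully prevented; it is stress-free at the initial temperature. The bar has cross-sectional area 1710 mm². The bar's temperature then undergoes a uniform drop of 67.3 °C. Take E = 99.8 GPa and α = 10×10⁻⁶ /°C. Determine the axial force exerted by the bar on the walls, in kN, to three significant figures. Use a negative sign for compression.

115 kN

Free thermal expansion αLΔT = 10e-6 · 6010 · -67.3 = -4.045 mm.
The walls impose strain ε = −(-4.045)/6010 = 6.7300e-04; σ = Eε = 99800 · 6.7300e-04 = 67.17 MPa.
Wall reaction R = σ·A = 67.17·1710 = 114900 N = 114.9 kN.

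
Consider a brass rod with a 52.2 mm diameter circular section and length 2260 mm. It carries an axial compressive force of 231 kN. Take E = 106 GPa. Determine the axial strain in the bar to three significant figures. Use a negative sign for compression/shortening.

-0.00102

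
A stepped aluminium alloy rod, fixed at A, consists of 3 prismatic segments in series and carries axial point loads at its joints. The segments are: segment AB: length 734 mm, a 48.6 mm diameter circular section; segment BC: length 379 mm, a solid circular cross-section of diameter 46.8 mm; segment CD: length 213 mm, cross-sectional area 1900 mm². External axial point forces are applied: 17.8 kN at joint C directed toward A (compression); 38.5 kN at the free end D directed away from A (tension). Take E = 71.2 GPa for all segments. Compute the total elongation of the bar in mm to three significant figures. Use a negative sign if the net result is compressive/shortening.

0.240 mm

Internal axial forces (sectioning from the free end, tension +): N_CD = 38.5 kN, N_BC = 20.7 kN, N_AB = 20.7 kN.
A_AB = 1855 mm².
A_BC = 1720 mm².
δ_AB = 20700·734/(1855·71200) = 0.115 mm
δ_BC = 20700·379/(1720·71200) = 0.06405 mm
δ_CD = 38500·213/(1900·71200) = 0.06062 mm
δ = Σδ_i = 0.2397 mm.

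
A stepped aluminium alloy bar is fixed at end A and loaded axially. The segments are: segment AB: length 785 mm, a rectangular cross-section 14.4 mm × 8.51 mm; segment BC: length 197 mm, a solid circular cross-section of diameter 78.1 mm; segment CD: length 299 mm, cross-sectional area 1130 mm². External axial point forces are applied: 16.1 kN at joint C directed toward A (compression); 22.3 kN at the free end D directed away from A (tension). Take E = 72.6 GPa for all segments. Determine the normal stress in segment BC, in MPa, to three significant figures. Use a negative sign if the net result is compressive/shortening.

1.29 MPa

Internal axial forces (sectioning from the free end, tension +): N_CD = 22.3 kN, N_BC = 6.2 kN, N_AB = 6.2 kN.
A_BC = 4791 mm².
σ_BC = N_BC/A_BC = 6200/4791 = 1.294 MPa.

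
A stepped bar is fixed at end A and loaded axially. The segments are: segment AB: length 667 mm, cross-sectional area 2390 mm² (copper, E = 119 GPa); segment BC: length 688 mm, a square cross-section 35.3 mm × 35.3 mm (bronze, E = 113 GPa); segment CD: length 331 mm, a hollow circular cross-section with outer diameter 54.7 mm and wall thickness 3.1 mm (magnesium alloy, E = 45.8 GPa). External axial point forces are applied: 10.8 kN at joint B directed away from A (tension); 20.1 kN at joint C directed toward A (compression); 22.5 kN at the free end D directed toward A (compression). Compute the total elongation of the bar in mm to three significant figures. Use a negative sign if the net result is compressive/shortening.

Internal axial forces (sectioning from the free end, tension +): N_CD = -22.5 kN, N_BC = -42.6 kN, N_AB = -31.8 kN.
A_BC = 1246 mm².
A_CD = 502.5 mm².
δ_AB = -31800·667/(2390·119000) = -0.07458 mm
δ_BC = -42600·688/(1246·113000) = -0.2081 mm
δ_CD = -22500·331/(502.5·45800) = -0.3236 mm
δ = Σδ_i = -0.6063 mm.

-0.606 mm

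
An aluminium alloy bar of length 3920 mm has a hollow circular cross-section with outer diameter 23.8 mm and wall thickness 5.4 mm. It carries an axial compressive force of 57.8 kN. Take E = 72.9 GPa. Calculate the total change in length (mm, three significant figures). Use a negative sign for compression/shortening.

A = 312.1 mm².
δ_mech = NL/(AE) = -57800·3920/(312.1·72900) = -9.957 mm.

-9.96 mm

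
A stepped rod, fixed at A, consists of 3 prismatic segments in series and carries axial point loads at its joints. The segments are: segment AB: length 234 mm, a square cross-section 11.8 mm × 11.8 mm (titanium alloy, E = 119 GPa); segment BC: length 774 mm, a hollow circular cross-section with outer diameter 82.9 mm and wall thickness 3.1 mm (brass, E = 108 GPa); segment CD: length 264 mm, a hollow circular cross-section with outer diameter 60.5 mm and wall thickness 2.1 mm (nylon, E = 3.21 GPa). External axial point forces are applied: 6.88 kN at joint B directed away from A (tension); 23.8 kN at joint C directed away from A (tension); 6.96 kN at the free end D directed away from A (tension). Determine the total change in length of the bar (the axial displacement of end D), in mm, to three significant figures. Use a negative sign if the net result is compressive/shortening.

2.30 mm

Internal axial forces (sectioning from the free end, tension +): N_CD = 6.96 kN, N_BC = 30.76 kN, N_AB = 37.64 kN.
A_AB = 139.2 mm².
A_BC = 777.2 mm².
A_CD = 385.3 mm².
δ_AB = 37640·234/(139.2·119000) = 0.5316 mm
δ_BC = 30760·774/(777.2·108000) = 0.2837 mm
δ_CD = 6960·264/(385.3·3210) = 1.486 mm
δ = Σδ_i = 2.301 mm.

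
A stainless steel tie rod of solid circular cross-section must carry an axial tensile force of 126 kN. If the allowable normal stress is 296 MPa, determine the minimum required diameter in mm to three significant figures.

Required area A ≥ P/σ_allow = 126000/296 = 425.7 mm².
For a solid circular section, d ≥ √(4A/π) = 23.28 mm.

23.3 mm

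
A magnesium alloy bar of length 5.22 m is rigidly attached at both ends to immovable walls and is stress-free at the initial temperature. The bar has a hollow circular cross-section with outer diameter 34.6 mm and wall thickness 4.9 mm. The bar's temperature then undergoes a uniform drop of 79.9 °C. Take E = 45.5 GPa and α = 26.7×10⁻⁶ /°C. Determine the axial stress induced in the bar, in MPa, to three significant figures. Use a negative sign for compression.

97.1 MPa

Free thermal expansion αLΔT = 26.7e-6 · 5220 · -79.9 = -11.14 mm.
The walls impose strain ε = −(-11.14)/5220 = 2.1333e-03; σ = Eε = 45500 · 2.1333e-03 = 97.07 MPa.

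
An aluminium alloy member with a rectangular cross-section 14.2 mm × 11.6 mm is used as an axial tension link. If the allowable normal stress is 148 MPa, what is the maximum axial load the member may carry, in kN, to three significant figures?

A = 164.7 mm².
P_max = σ_allow · A = 148 · 164.7 = 24380 N = 24.38 kN.

24.4 kN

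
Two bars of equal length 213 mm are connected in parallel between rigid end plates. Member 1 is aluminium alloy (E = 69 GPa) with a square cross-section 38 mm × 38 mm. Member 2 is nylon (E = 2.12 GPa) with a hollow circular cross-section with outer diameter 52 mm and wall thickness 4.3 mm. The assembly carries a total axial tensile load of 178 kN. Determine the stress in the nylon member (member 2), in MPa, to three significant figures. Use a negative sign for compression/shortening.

A_1 = 1444 mm².
A_2 = 644.4 mm².
Equal strain + equilibrium ⇒ each member carries load in proportion to AE: A₁E₁ = 99640000 N, A₂E₂ = 1366000 N, ΣAE = 101000000 N.
σ₂ = P·E₂/ΣAE = 178000·2120/101000000 = 3.736 MPa.

3.74 MPa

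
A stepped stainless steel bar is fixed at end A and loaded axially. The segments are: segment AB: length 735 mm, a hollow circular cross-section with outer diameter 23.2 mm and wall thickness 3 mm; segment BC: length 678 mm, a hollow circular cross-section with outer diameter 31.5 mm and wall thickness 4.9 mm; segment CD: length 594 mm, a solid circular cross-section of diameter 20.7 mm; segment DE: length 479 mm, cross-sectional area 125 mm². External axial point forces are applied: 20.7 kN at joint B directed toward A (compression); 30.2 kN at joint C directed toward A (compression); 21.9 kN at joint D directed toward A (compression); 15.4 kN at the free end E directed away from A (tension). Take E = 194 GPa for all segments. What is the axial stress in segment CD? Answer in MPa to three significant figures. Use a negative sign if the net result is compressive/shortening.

-19.3 MPa

Internal axial forces (sectioning from the free end, tension +): N_DE = 15.4 kN, N_CD = -6.5 kN, N_BC = -36.7 kN, N_AB = -57.4 kN.
A_CD = 336.5 mm².
σ_CD = N_CD/A_CD = -6500/336.5 = -19.31 MPa.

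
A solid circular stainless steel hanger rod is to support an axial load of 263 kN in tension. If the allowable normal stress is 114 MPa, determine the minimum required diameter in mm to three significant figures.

54.2 mm

Required area A ≥ P/σ_allow = 263000/114 = 2307 mm².
For a solid circular section, d ≥ √(4A/π) = 54.2 mm.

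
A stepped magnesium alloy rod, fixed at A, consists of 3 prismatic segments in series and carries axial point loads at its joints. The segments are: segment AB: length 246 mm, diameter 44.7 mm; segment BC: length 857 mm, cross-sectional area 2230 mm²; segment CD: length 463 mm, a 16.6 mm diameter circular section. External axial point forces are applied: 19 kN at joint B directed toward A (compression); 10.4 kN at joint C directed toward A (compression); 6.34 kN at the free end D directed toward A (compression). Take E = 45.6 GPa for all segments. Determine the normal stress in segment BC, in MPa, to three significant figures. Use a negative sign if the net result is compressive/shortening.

Internal axial forces (sectioning from the free end, tension +): N_CD = -6.34 kN, N_BC = -16.74 kN, N_AB = -35.74 kN.
σ_BC = N_BC/A_BC = -16740/2230 = -7.507 MPa.

-7.51 MPa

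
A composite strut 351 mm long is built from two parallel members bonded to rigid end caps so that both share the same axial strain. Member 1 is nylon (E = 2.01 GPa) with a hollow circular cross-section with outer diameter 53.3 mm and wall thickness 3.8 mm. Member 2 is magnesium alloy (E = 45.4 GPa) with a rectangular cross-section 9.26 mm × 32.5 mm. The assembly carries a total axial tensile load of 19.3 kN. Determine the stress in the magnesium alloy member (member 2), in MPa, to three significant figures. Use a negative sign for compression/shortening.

A_1 = 590.9 mm².
A_2 = 300.9 mm².
Equal strain + equilibrium ⇒ each member carries load in proportion to AE: A₁E₁ = 1188000 N, A₂E₂ = 13660000 N, ΣAE = 14850000 N.
σ₂ = P·E₂/ΣAE = 19300·45400/14850000 = 59 MPa.

59.0 MPa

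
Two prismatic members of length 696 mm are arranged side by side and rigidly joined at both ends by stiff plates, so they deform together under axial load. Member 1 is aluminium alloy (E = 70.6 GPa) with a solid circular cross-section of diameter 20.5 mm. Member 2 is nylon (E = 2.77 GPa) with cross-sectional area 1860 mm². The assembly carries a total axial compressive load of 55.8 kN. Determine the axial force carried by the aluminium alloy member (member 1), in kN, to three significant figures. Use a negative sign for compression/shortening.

-45.7 kN

A_1 = 330.1 mm².
Equal strain + equilibrium ⇒ each member carries load in proportion to AE: A₁E₁ = 23300000 N, A₂E₂ = 5152000 N, ΣAE = 28450000 N.
F₁ = P·A₁E₁/ΣAE = -55800·23300000/28450000 = -45700 N.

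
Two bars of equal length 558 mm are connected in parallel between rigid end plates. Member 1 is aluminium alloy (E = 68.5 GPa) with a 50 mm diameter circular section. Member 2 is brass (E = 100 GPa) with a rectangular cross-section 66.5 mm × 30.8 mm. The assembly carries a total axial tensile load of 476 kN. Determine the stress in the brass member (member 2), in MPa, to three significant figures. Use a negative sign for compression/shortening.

140 MPa

A_1 = 1963 mm².
A_2 = 2048 mm².
Equal strain + equilibrium ⇒ each member carries load in proportion to AE: A₁E₁ = 134500000 N, A₂E₂ = 204800000 N, ΣAE = 339300000 N.
σ₂ = P·E₂/ΣAE = 476000·100000/339300000 = 140.3 MPa.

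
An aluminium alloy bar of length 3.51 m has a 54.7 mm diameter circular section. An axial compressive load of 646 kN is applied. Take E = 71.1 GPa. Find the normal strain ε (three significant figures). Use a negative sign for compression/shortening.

-0.00387

A = 2350 mm².
σ = N/A = -274.9 MPa; ε = σ/E = -274.9/71100 = -3.866e-03.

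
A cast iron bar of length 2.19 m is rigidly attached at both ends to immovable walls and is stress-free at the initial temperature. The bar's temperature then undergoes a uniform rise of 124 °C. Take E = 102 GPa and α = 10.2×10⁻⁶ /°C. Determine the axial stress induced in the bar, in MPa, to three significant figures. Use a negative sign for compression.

-129 MPa

Free thermal expansion αLΔT = 10.2e-6 · 2190 · 124 = 2.77 mm.
The walls impose strain ε = −(2.77)/2190 = -1.2648e-03; σ = Eε = 102000 · -1.2648e-03 = -129 MPa.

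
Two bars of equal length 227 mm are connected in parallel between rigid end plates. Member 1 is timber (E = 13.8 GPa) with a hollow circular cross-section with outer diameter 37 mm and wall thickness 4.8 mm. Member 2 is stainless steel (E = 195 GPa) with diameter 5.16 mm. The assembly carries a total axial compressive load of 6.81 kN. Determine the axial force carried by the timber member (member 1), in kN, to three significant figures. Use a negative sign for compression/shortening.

-4.23 kN

A_1 = 485.6 mm².
A_2 = 20.91 mm².
Equal strain + equilibrium ⇒ each member carries load in proportion to AE: A₁E₁ = 6701000 N, A₂E₂ = 4078000 N, ΣAE = 10780000 N.
F₁ = P·A₁E₁/ΣAE = -6810·6701000/10780000 = -4234 N.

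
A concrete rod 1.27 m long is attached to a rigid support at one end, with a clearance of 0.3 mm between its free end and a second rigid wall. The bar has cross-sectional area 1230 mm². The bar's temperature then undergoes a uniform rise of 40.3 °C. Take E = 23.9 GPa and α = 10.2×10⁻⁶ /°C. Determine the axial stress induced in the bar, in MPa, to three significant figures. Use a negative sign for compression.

Free thermal expansion αLΔT = 10.2e-6 · 1270 · 40.3 = 0.522 mm.
The walls engage after the gap closes; constrained expansion = 0.522 − 0.3 = 0.222 mm.
The walls impose strain ε = −(0.222)/1270 = -1.7484e-04; σ = Eε = 23900 · -1.7484e-04 = -4.179 MPa.

-4.18 MPa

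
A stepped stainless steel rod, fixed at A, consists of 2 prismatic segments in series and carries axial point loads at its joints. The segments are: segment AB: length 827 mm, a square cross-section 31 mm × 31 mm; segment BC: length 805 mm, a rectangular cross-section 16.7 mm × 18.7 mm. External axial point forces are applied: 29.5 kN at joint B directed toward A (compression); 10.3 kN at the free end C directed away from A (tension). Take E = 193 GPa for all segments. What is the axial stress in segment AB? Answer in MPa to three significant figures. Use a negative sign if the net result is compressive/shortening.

-20.0 MPa

Internal axial forces (sectioning from the free end, tension +): N_BC = 10.3 kN, N_AB = -19.2 kN.
A_AB = 961 mm².
σ_AB = N_AB/A_AB = -19200/961 = -19.98 MPa.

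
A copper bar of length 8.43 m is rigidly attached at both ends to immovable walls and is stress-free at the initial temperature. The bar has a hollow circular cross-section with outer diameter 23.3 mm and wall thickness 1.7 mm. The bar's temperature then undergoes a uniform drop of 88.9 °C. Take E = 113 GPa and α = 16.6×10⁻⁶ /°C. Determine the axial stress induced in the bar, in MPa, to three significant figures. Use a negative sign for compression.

Free thermal expansion αLΔT = 16.6e-6 · 8430 · -88.9 = -12.44 mm.
The walls impose strain ε = −(-12.44)/8430 = 1.4757e-03; σ = Eε = 113000 · 1.4757e-03 = 166.8 MPa.

167 MPa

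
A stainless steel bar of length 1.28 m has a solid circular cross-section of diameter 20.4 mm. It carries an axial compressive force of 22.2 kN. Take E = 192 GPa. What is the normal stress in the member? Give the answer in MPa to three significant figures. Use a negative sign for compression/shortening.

-67.9 MPa

A = 326.9 mm².
σ = N/A = -22200/326.9 = -67.92 MPa.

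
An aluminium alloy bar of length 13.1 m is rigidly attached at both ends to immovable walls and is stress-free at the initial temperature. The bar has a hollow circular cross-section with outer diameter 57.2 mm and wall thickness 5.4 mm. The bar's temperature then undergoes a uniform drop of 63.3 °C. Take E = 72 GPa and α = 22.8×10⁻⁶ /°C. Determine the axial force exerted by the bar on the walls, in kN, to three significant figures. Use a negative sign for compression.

91.3 kN

Free thermal expansion αLΔT = 22.8e-6 · 13100 · -63.3 = -18.91 mm.
The walls impose strain ε = −(-18.91)/13100 = 1.4432e-03; σ = Eε = 72000 · 1.4432e-03 = 103.9 MPa.
Wall reaction R = σ·A = 103.9·878.8 = 91320 N = 91.32 kN.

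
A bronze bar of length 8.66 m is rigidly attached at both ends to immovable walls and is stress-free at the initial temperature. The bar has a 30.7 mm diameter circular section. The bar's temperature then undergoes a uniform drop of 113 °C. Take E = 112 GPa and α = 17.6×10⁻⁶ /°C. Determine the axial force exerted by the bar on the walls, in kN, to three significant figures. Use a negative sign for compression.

Free thermal expansion αLΔT = 17.6e-6 · 8660 · -113 = -17.22 mm.
The walls impose strain ε = −(-17.22)/8660 = 1.9888e-03; σ = Eε = 112000 · 1.9888e-03 = 222.7 MPa.
Wall reaction R = σ·A = 222.7·740.2 = 164900 N = 164.9 kN.

165 kN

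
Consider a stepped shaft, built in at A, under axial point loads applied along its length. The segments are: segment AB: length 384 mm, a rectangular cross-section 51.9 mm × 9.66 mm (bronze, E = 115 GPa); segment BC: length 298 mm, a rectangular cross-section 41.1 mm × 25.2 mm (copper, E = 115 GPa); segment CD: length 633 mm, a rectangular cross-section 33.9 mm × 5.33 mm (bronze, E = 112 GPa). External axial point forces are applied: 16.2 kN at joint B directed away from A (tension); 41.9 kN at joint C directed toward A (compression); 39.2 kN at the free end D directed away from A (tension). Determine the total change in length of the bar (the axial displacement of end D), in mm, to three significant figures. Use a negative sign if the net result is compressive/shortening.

Internal axial forces (sectioning from the free end, tension +): N_CD = 39.2 kN, N_BC = -2.7 kN, N_AB = 13.5 kN.
A_AB = 501.4 mm².
A_BC = 1036 mm².
A_CD = 180.7 mm².
δ_AB = 13500·384/(501.4·115000) = 0.08991 mm
δ_BC = -2700·298/(1036·115000) = -0.006755 mm
δ_CD = 39200·633/(180.7·112000) = 1.226 mm
δ = Σδ_i = 1.309 mm.

1.31 mm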